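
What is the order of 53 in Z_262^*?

5

The order of 53 must divide φ(262) = φ(2)·φ(131) = 1·130 = 130 = 2 · 5 · 13.
Divisors of 130: 1, 2, 5, 10, 13, 26, 65, 130.
Compute 53^d (mod 262) for the divisors d until we hit 1:
53^1 ≡ 53 (mod 262)
53^2 ≡ 189 (mod 262)
53^5 ≡ 1 (mod 262) ✓
Hence ord(53) = 5.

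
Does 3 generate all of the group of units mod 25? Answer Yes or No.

φ(25) = φ(5^2) = 5·(5−1) = 20 = 2^2 · 5.
It suffices to check that the order of 3 is not a proper divisor of 20: compute 3^(20/q) for q ∈ {2, 5}.
3^10 ≡ 24 (mod 25)  [q = 2: ≢ 1 ✓]
3^4 ≡ 6 (mod 25)  [q = 5: ≢ 1 ✓]
None equal 1, so ord_25(3) = 20: 3 is a primitive root.

Yes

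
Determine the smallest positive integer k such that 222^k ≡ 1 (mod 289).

Since 222 ∈ (Z/289Z)^×, its order divides φ(289) = φ(17^2) = 17·(17−1) = 272 = 2^4 · 17.
Divisors of 272: 1, 2, 4, 8, 16, 17, 34, 68, 136, 272.
Check 222^d mod 289 for each divisor in increasing order:
222^1 ≡ 222 (mod 289)
222^2 ≡ 154 (mod 289)
222^4 ≡ 18 (mod 289)
222^8 ≡ 35 (mod 289)
222^16 ≡ 69 (mod 289)
222^17 ≡ 1 (mod 289) ✓
Therefore the multiplicative order of 222 modulo 289 is 17.

17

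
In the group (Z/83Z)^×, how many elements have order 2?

1

φ(83) = 83 − 1 = 82 = 2 · 41.
(Z/83Z)^× is cyclic (|G| = 82); a cyclic group of order m has exactly φ(d) elements of each order d | m, and none otherwise.
2 | 82, and φ(2) = 2 − 1 = 1.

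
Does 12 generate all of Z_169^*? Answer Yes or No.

No

φ(169) = φ(13^2) = 13·(13−1) = 156 = 2^2 · 3 · 13.
Test 12^(156/q) mod 169 for each prime factor q of 156:
12^78 ≡ 1 (mod 169)  [q = 2: ≡ 1 ✗]
12^52 ≡ 1 (mod 169)  [q = 3: ≡ 1 ✗]
12^12 ≡ 14 (mod 169)  [q = 13: ≢ 1 ✓]
12^78 ≡ 1 shows ord(12) | 78, strictly less than φ(169); not a primitive root.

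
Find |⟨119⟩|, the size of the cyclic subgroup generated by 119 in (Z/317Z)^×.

316

The order of 119 must divide φ(317) = 317 − 1 = 316 = 2^2 · 79.
Divisors of 316: 1, 2, 4, 79, 158, 316.
Evaluate successive powers at the divisors of 316:
119^1 ≡ 119 (mod 317)
119^2 ≡ 213 (mod 317)
119^4 ≡ 38 (mod 317)
119^79 ≡ 203 (mod 317)
119^158 ≡ 316 (mod 317)
119^316 ≡ 1 (mod 317) ✓
Hence ord(119) = 316.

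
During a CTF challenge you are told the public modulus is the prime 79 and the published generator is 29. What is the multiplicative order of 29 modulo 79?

78

By Lagrange's theorem, ord_79(29) divides φ(79) = 79 − 1 = 78 = 2 · 3 · 13.
Divisors of 78: 1, 2, 3, 6, 13, 26, 39, 78.
Evaluate successive powers at the divisors of 78:
29^1 ≡ 29 (mod 79)
29^2 ≡ 51 (mod 79)
29^3 ≡ 57 (mod 79)
29^6 ≡ 10 (mod 79)
29^13 ≡ 56 (mod 79)
29^26 ≡ 55 (mod 79)
29^39 ≡ 78 (mod 79)
29^78 ≡ 1 (mod 79) ✓
Therefore the multiplicative order of 29 modulo 79 is 78.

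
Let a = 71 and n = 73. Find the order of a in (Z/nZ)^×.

18

By Lagrange's theorem, ord_73(71) divides φ(73) = 73 − 1 = 72 = 2^3 · 3^2.
Divisors of 72: 1, 2, 3, 4, 6, 8, 9, 12, 18, 24, 36, 72.
Test each divisor d:
71^1 ≡ 71 (mod 73)
71^2 ≡ 4 (mod 73)
71^3 ≡ 65 (mod 73)
71^4 ≡ 16 (mod 73)
71^6 ≡ 64 (mod 73)
71^8 ≡ 37 (mod 73)
71^9 ≡ 72 (mod 73)
71^12 ≡ 8 (mod 73)
71^18 ≡ 1 (mod 73) ✓
Therefore the multiplicative order of 71 modulo 73 is 18.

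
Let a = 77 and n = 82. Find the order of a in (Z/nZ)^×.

20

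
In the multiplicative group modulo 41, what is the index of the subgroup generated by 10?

The order of 10 must divide φ(41) = 41 − 1 = 40 = 2^3 · 5.
Divisors of 40: 1, 2, 4, 5, 8, 10, 20, 40.
Evaluate successive powers at the divisors of 40:
10^1 ≡ 10
10^2 ≡ 18
10^4 ≡ 37
10^5 ≡ 1
So ord_41(10) = 5, hence |⟨10⟩| = 5.
[(Z/41Z)^× : ⟨10⟩] = 40/5 = 8.

8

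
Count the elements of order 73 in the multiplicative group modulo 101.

0

φ(101) = 101 − 1 = 100 = 2^2 · 5^2.
(Z/101Z)^× is cyclic (|G| = 100); a cyclic group of order m has exactly φ(d) elements of each order d | m, and none otherwise.
73 does not divide 100, so no element of (Z/101Z)^× has order 73.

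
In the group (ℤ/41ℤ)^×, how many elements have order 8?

4

φ(41) = 41 − 1 = 40 = 2^3 · 5.
(Z/41Z)^× is cyclic (|G| = 40); a cyclic group of order m has exactly φ(d) elements of each order d | m, and none otherwise.
8 = 2^3 divides 40, and φ(8) = 4.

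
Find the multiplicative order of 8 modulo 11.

10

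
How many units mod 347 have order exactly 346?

172

φ(347) = 347 − 1 = 346 = 2 · 173.
In a cyclic group of order 346, there are φ(d) elements of order d for each divisor d of 346, and zero for non-divisors.
346 = 2 · 173 divides 346, and φ(346) = 172.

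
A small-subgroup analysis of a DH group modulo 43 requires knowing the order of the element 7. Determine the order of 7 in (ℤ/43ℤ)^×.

The order of 7 must divide φ(43) = 43 − 1 = 42 = 2 · 3 · 7.
Divisors of 42: 1, 2, 3, 6, 7, 14, 21, 42.
Compute 7^d (mod 43) for the divisors d until we hit 1:
7^1 ≡ 7
7^2 ≡ 6
7^3 ≡ 42
7^6 ≡ 1
So ord_43(7) = 6.

6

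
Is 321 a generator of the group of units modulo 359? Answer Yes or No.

φ(359) = 359 − 1 = 358 = 2 · 179.
Test 321^(358/q) mod 359 for each prime factor q of 358:
321^179 ≡ 1 (mod 359)  [q = 2: ≡ 1 ✗]
321^2 ≡ 8 (mod 359)  [q = 179: ≢ 1 ✓]
321^179 ≡ 1 shows ord(321) | 179, strictly less than φ(359); not a primitive root.

No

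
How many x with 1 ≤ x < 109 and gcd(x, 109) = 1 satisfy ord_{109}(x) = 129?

0

φ(109) = 109 − 1 = 108 = 2^2 · 3^3.
In a cyclic group of order 108, there are φ(d) elements of order d for each divisor d of 108, and zero for non-divisors.
Since 129 ∤ 108, the count is 0.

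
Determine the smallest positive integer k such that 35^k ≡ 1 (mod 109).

ord(35) | φ(109) = 109 − 1 = 108 = 2^2 · 3^3.
Divisors of 108: 1, 2, 3, 4, 6, 9, 12, 18, 27, 36, 54, 108.
Check 35^d mod 109 for each divisor in increasing order:
35^1 ≡ 35 (mod 109)
35^2 ≡ 26 (mod 109)
35^3 ≡ 38 (mod 109)
35^4 ≡ 22 (mod 109)
35^6 ≡ 27 (mod 109)
35^9 ≡ 45 (mod 109)
35^12 ≡ 75 (mod 109)
35^18 ≡ 63 (mod 109)
35^27 ≡ 1 (mod 109) ✓
Hence ord(35) = 27.

27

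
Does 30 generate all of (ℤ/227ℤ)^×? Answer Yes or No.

φ(227) = 227 − 1 = 226 = 2 · 113.
30 is a primitive root mod 227 iff 30^(φ(227)/q) ≢ 1 for every prime q | φ(227), i.e. q ∈ {2, 113}.
30^113 ≡ 1 (mod 227)  [q = 2: ≡ 1 ✗]
30^2 ≡ 219 (mod 227)  [q = 113: ≢ 1 ✓]
The check at q = 2 fails, so 30 generates a proper subgroup.

No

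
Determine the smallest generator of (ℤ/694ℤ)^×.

φ(694) = φ(2)·φ(347) = 1·346 = 346 = 2 · 173.
Test candidates g = 2, 3, … against the prime factors q ∈ {2, 173} of φ(694): g is a generator iff g^(346/q) ≢ 1 for every such q.
g = 2: gcd(2, 694) = 2 > 1, not a unit — skip.
g = 3: 3^173 ≡ 1 — hits 1, so not a primitive root.
g = 4: gcd(4, 694) = 2 > 1, not a unit — skip.
g = 5: 5^173 ≡ 693; 5^2 ≡ 25 — none is 1, so 5 is a primitive root.
Hence the least primitive root of 694 is 5.

5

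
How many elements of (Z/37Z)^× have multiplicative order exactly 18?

φ(37) = 37 − 1 = 36 = 2^2 · 3^2.
(Z/37Z)^× is cyclic (|G| = 36); a cyclic group of order m has exactly φ(d) elements of each order d | m, and none otherwise.
18 = 2 · 3^2 divides 36, and φ(18) = 6.

6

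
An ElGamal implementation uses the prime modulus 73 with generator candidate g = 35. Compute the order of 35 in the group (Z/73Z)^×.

36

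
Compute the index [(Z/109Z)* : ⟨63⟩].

36

The order of 63 must divide φ(109) = 109 − 1 = 108 = 2^2 · 3^3.
Divisors of 108: 1, 2, 3, 4, 6, 9, 12, 18, 27, 36, 54, 108.
Evaluate successive powers at the divisors of 108:
63^1 ≡ 63
63^2 ≡ 45
63^3 ≡ 1
Thus |⟨63⟩| = ord(63) = 3.
The index is φ(109) / ord(63) = 108 / 3 = 36.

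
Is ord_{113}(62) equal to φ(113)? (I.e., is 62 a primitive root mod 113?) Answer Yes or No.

No

φ(113) = 113 − 1 = 112 = 2^4 · 7.
An element g generates (Z/113Z)^× iff g^(112/q) ≢ 1 (mod 113) for each prime q ∈ {2, 7}.
62^56 ≡ 1 (mod 113)  [q = 2: ≡ 1 ✗]
62^16 ≡ 30 (mod 113)  [q = 7: ≢ 1 ✓]
The check at q = 2 fails, so 62 generates a proper subgroup.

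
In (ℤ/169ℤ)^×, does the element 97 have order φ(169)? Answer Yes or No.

Yes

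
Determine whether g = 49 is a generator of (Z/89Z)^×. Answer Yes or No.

No

φ(89) = 89 − 1 = 88 = 2^3 · 11.
An element g generates (Z/89Z)^× iff g^(88/q) ≢ 1 (mod 89) for each prime q ∈ {2, 11}.
49^44 ≡ 1 (mod 89)  [q = 2: ≡ 1 ✗]
49^8 ≡ 16 (mod 89)  [q = 11: ≢ 1 ✓]
49^44 ≡ 1 shows ord(49) | 44, strictly less than φ(89); not a primitive root.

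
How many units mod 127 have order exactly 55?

φ(127) = 127 − 1 = 126 = 2 · 3^2 · 7.
In a cyclic group of order 126, there are φ(d) elements of order d for each divisor d of 126, and zero for non-divisors.
55 does not divide 126, so no element of (Z/127Z)^× has order 55.

0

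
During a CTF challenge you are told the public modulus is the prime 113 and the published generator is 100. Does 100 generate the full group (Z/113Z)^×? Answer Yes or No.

No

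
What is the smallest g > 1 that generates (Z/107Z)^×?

φ(107) = 107 − 1 = 106 = 2 · 53.
g is a primitive root iff g^(106/q) ≢ 1 (mod 107) for each prime q ∈ {2, 53}.
g = 2: 2^53 ≡ 106; 2^2 ≡ 4 — none is 1, so 2 is a primitive root.
The smallest primitive root modulo 107 is 2.

2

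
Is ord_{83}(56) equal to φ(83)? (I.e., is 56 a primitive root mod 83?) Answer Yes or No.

Yes

φ(83) = 83 − 1 = 82 = 2 · 41.
56 is a primitive root mod 83 iff 56^(φ(83)/q) ≢ 1 for every prime q | φ(83), i.e. q ∈ {2, 41}.
56^41 ≡ 82 (mod 83)  [q = 2: ≢ 1 ✓]
56^2 ≡ 65 (mod 83)  [q = 41: ≢ 1 ✓]
All checks pass, so 56 has order 82 and is a primitive root modulo 83.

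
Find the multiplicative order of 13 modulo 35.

4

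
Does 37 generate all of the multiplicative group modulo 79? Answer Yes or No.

Yes

φ(79) = 79 − 1 = 78 = 2 · 3 · 13.
It suffices to check that the order of 37 is not a proper divisor of 78: compute 37^(78/q) for q ∈ {2, 3, 13}.
37^39 ≡ 78 (mod 79)  [q = 2: ≢ 1 ✓]
37^26 ≡ 23 (mod 79)  [q = 3: ≢ 1 ✓]
37^6 ≡ 38 (mod 79)  [q = 13: ≢ 1 ✓]
All checks pass, so 37 has order 78 and is a primitive root modulo 79.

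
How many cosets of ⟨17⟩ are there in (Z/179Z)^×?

By Lagrange's theorem, ord_179(17) divides φ(179) = 179 − 1 = 178 = 2 · 89.
Divisors of 178: 1, 2, 89, 178.
Evaluate successive powers at the divisors of 178:
17^1 ≡ 17 (mod 179)
17^2 ≡ 110 (mod 179)
17^89 ≡ 1 (mod 179) ✓
The order of 17 is 89, so the subgroup it generates has 89 elements.
Index = |(Z/179Z)^×| / |⟨17⟩| = 178 / 89 = 2.

2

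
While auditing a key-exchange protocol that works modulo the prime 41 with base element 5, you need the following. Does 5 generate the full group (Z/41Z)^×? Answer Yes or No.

φ(41) = 41 − 1 = 40 = 2^3 · 5.
Test 5^(40/q) mod 41 for each prime factor q of 40:
5^20 ≡ 1 (mod 41)  [q = 2: ≡ 1 ✗]
5^8 ≡ 18 (mod 41)  [q = 5: ≢ 1 ✓]
5^20 ≡ 1 shows ord(5) | 20, strictly less than φ(41); not a primitive root.

No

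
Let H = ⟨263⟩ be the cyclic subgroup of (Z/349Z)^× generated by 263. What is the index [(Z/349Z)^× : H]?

12

The order of 263 must divide φ(349) = 349 − 1 = 348 = 2^2 · 3 · 29.
Divisors of 348: 1, 2, 3, 4, 6, 12, 29, 58, 87, 116, 174, 348.
Compute 263^d (mod 349) for the divisors d until we hit 1:
263^1 ≡ 263 (mod 349)
263^2 ≡ 67 (mod 349)
263^3 ≡ 171 (mod 349)
263^4 ≡ 301 (mod 349)
263^6 ≡ 274 (mod 349)
263^12 ≡ 41 (mod 349)
263^29 ≡ 1 (mod 349) ✓
So ord_349(263) = 29, hence |⟨263⟩| = 29.
Index = |(Z/349Z)^×| / |⟨263⟩| = 348 / 29 = 12.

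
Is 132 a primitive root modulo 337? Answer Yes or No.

φ(337) = 337 − 1 = 336 = 2^4 · 3 · 7.
Test 132^(336/q) mod 337 for each prime factor q of 336:
132^168 ≡ 336 (mod 337)  [q = 2: ≢ 1 ✓]
132^112 ≡ 128 (mod 337)  [q = 3: ≢ 1 ✓]
132^48 ≡ 175 (mod 337)  [q = 7: ≢ 1 ✓]
Every test exponent gives a nontrivial residue, hence 132 generates the full group.

Yes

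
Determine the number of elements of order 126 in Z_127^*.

36

φ(127) = 127 − 1 = 126 = 2 · 3^2 · 7.
Since (Z/127Z)^× is cyclic of order 126, the number of elements of order d is φ(d) when d | 126 and 0 otherwise.
126 = 2 · 3^2 · 7 divides 126, and φ(126) = 36.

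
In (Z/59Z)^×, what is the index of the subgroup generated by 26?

2

By Lagrange's theorem, ord_59(26) divides φ(59) = 59 − 1 = 58 = 2 · 29.
Divisors of 58: 1, 2, 29, 58.
Test each divisor d:
26^1 ≡ 26
26^2 ≡ 27
26^29 ≡ 1
The order of 26 is 29, so the subgroup it generates has 29 elements.
[(Z/59Z)^× : ⟨26⟩] = 58/29 = 2.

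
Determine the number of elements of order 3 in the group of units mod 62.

φ(62) = φ(2)·φ(31) = 1·30 = 30 = 2 · 3 · 5.
In a cyclic group of order 30, there are φ(d) elements of order d for each divisor d of 30, and zero for non-divisors.
3 | 30, and φ(3) = 3 − 1 = 2.

2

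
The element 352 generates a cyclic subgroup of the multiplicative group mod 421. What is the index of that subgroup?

3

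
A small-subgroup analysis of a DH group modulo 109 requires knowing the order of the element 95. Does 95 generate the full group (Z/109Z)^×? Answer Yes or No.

Yes

φ(109) = 109 − 1 = 108 = 2^2 · 3^3.
Test 95^(108/q) mod 109 for each prime factor q of 108:
95^54 ≡ 108 (mod 109)  [q = 2: ≢ 1 ✓]
95^36 ≡ 63 (mod 109)  [q = 3: ≢ 1 ✓]
Every test exponent gives a nontrivial residue, hence 95 generates the full group.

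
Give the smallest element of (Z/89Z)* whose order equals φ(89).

3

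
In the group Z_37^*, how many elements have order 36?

φ(37) = 37 − 1 = 36 = 2^2 · 3^2.
In a cyclic group of order 36, there are φ(d) elements of order d for each divisor d of 36, and zero for non-divisors.
36 = 2^2 · 3^2 divides 36, and φ(36) = 12.

12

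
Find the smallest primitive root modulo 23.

φ(23) = 23 − 1 = 22 = 2 · 11.
g is a primitive root iff g^(22/q) ≢ 1 (mod 23) for each prime q ∈ {2, 11}.
g = 2: 2^11 ≡ 1 — hits 1, so not a primitive root.
g = 3: 3^11 ≡ 1 — hits 1, so not a primitive root.
g = 4: 4^11 ≡ 1 — hits 1, so not a primitive root.
g = 5: 5^11 ≡ 22; 5^2 ≡ 2 — none is 1, so 5 is a primitive root.
So 5 is the smallest generator of (Z/23Z)^×.

5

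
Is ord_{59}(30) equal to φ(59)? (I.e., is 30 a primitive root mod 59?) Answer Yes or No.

Yes

φ(59) = 59 − 1 = 58 = 2 · 29.
30 is a primitive root mod 59 iff 30^(φ(59)/q) ≢ 1 for every prime q | φ(59), i.e. q ∈ {2, 29}.
30^29 ≡ 58 (mod 59)  [q = 2: ≢ 1 ✓]
30^2 ≡ 15 (mod 59)  [q = 29: ≢ 1 ✓]
None equal 1, so ord_59(30) = 58: 30 is a primitive root.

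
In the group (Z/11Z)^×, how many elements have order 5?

4

φ(11) = 11 − 1 = 10 = 2 · 5.
Since (Z/11Z)^× is cyclic of order 10, the number of elements of order d is φ(d) when d | 10 and 0 otherwise.
5 | 10, and φ(5) = 5 − 1 = 4.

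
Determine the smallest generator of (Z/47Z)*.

φ(47) = 47 − 1 = 46 = 2 · 23.
g is a primitive root iff g^(46/q) ≢ 1 (mod 47) for each prime q ∈ {2, 23}.
g = 2: 2^23 ≡ 1 — hits 1, so not a primitive root.
g = 3: 3^23 ≡ 1 — hits 1, so not a primitive root.
g = 4: 4^23 ≡ 1 — hits 1, so not a primitive root.
g = 5: 5^23 ≡ 46; 5^2 ≡ 25 — none is 1, so 5 is a primitive root.
So 5 is the smallest generator of (Z/47Z)^×.

5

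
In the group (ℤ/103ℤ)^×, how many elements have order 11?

0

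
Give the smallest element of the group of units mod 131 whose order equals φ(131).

φ(131) = 131 − 1 = 130 = 2 · 5 · 13.
Test candidates g = 2, 3, … against the prime factors q ∈ {2, 5, 13} of φ(131): g is a generator iff g^(130/q) ≢ 1 for every such q.
g = 2: 2^65 ≡ 130; 2^26 ≡ 53; 2^10 ≡ 107 — none is 1, so 2 is a primitive root.
So 2 is the smallest generator of (Z/131Z)^×.

2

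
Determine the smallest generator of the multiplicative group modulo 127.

φ(127) = 127 − 1 = 126 = 2 · 3^2 · 7.
Test candidates g = 2, 3, … against the prime factors q ∈ {2, 3, 7} of φ(127): g is a generator iff g^(126/q) ≢ 1 for every such q.
g = 2: 2^63 ≡ 1 — hits 1, so not a primitive root.
g = 3: 3^63 ≡ 126; 3^42 ≡ 107; 3^18 ≡ 4 — none is 1, so 3 is a primitive root.
So 3 is the smallest generator of (Z/127Z)^×.

3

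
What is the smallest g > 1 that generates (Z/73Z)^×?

φ(73) = 73 − 1 = 72 = 2^3 · 3^2.
g is a primitive root iff g^(72/q) ≢ 1 (mod 73) for each prime q ∈ {2, 3}.
g = 2: 2^36 ≡ 1 — hits 1, so not a primitive root.
g = 3: 3^36 ≡ 1 — hits 1, so not a primitive root.
g = 4: 4^36 ≡ 1 — hits 1, so not a primitive root.
g = 5: 5^36 ≡ 72; 5^24 ≡ 8 — none is 1, so 5 is a primitive root.
The smallest primitive root modulo 73 is 5.

5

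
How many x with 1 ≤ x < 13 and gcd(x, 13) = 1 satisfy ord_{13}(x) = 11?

0

φ(13) = 13 − 1 = 12 = 2^2 · 3.
In a cyclic group of order 12, there are φ(d) elements of order d for each divisor d of 12, and zero for non-divisors.
11 does not divide 12, so no element of (Z/13Z)^× has order 11.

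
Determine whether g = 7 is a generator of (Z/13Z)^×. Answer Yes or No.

Yes

φ(13) = 13 − 1 = 12 = 2^2 · 3.
7 is a primitive root mod 13 iff 7^(φ(13)/q) ≢ 1 for every prime q | φ(13), i.e. q ∈ {2, 3}.
7^6 ≡ 12 (mod 13)  [q = 2: ≢ 1 ✓]
7^4 ≡ 9 (mod 13)  [q = 3: ≢ 1 ✓]
Every test exponent gives a nontrivial residue, hence 7 generates the full group.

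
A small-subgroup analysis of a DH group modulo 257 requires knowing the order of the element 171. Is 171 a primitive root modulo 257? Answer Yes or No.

Yes

φ(257) = 257 − 1 = 256 = 2^8.
171 is a primitive root mod 257 iff 171^(φ(257)/q) ≢ 1 for every prime q | φ(257), i.e. q ∈ {2}.
171^128 ≡ 256 (mod 257)  [q = 2: ≢ 1 ✓]
Every test exponent gives a nontrivial residue, hence 171 generates the full group.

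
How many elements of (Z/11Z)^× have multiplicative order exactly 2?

1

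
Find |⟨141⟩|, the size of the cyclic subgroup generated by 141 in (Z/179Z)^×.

Since 141 ∈ (Z/179Z)^×, its order divides φ(179) = 179 − 1 = 178 = 2 · 89.
Divisors of 178: 1, 2, 89, 178.
Evaluate successive powers at the divisors of 178:
141^1 ≡ 141
141^2 ≡ 12
141^89 ≡ 1
So ord_179(141) = 89.

89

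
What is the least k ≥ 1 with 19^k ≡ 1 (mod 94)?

By Lagrange's theorem, ord_94(19) divides φ(94) = φ(2)·φ(47) = 1·46 = 46 = 2 · 23.
Divisors of 46: 1, 2, 23, 46.
Test each divisor d:
19^1 ≡ 19 (mod 94)
19^2 ≡ 79 (mod 94)
19^23 ≡ 93 (mod 94)
19^46 ≡ 1 (mod 94) ✓
The smallest such exponent is 46, so the order of 19 is 46.

46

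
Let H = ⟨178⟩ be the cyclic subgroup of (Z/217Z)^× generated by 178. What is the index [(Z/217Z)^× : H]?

6

Since 178 ∈ (Z/217Z)^×, its order divides φ(217) = φ(7·31) = (7−1)·(31−1) = 6·30 = 180 = 2^2 · 3^2 · 5.
Divisors of 180: 1, 2, 3, 4, 5, 6, 9, 10, 12, 15, 18, 20, 30, 36, 45, 60, 90, 180.
Compute 178^d (mod 217) for the divisors d until we hit 1:
178^1 ≡ 178
178^2 ≡ 2
178^3 ≡ 139
178^4 ≡ 4
178^5 ≡ 61
178^6 ≡ 8
178^9 ≡ 27
178^10 ≡ 32
178^12 ≡ 64
178^15 ≡ 216
178^18 ≡ 78
178^20 ≡ 156
178^30 ≡ 1
The order of 178 is 30, so the subgroup it generates has 30 elements.
The index is φ(217) / ord(178) = 180 / 30 = 6.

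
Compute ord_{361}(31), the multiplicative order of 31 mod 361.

114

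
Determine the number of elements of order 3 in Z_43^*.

2

φ(43) = 43 − 1 = 42 = 2 · 3 · 7.
Since (Z/43Z)^× is cyclic of order 42, the number of elements of order d is φ(d) when d | 42 and 0 otherwise.
3 | 42, and φ(3) = 3 − 1 = 2.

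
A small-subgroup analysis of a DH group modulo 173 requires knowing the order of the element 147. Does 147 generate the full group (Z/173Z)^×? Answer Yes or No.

φ(173) = 173 − 1 = 172 = 2^2 · 43.
Test 147^(172/q) mod 173 for each prime factor q of 172:
147^86 ≡ 172 (mod 173)  [q = 2: ≢ 1 ✓]
147^4 ≡ 83 (mod 173)  [q = 43: ≢ 1 ✓]
None equal 1, so ord_173(147) = 172: 147 is a primitive root.

Yes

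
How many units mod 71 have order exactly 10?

φ(71) = 71 − 1 = 70 = 2 · 5 · 7.
In a cyclic group of order 70, there are φ(d) elements of order d for each divisor d of 70, and zero for non-divisors.
10 = 2 · 5 divides 70, and φ(10) = 4.

4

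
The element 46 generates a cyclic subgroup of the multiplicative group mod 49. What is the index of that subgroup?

2

The order of 46 must divide φ(49) = φ(7^2) = 7·(7−1) = 42 = 2 · 3 · 7.
Divisors of 42: 1, 2, 3, 6, 7, 14, 21, 42.
Compute 46^d (mod 49) for the divisors d until we hit 1:
46^1 ≡ 46 (mod 49)
46^2 ≡ 9 (mod 49)
46^3 ≡ 22 (mod 49)
46^6 ≡ 43 (mod 49)
46^7 ≡ 18 (mod 49)
46^14 ≡ 30 (mod 49)
46^21 ≡ 1 (mod 49) ✓
So ord_49(46) = 21, hence |⟨46⟩| = 21.
[(Z/49Z)^× : ⟨46⟩] = 42/21 = 2.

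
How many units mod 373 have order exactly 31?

30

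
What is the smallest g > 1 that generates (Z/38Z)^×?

3

φ(38) = φ(2)·φ(19) = 1·18 = 18 = 2 · 3^2.
Test candidates g = 2, 3, … against the prime factors q ∈ {2, 3} of φ(38): g is a generator iff g^(18/q) ≢ 1 for every such q.
g = 2: gcd(2, 38) = 2 > 1, not a unit — skip.
g = 3: 3^9 ≡ 37; 3^6 ≡ 7 — none is 1, so 3 is a primitive root.
So 3 is the smallest generator of (Z/38Z)^×.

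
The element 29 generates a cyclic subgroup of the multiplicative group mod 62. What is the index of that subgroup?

By Lagrange's theorem, ord_62(29) divides φ(62) = φ(2)·φ(31) = 1·30 = 30 = 2 · 3 · 5.
Divisors of 30: 1, 2, 3, 5, 6, 10, 15, 30.
Test each divisor d:
29^1 ≡ 29
29^2 ≡ 35
29^3 ≡ 23
29^5 ≡ 61
29^6 ≡ 33
29^10 ≡ 1
Thus |⟨29⟩| = ord(29) = 10.
[(Z/62Z)^× : ⟨29⟩] = 30/10 = 3.

3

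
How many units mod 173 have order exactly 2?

1

φ(173) = 173 − 1 = 172 = 2^2 · 43.
(Z/173Z)^× is cyclic (|G| = 172); a cyclic group of order m has exactly φ(d) elements of each order d | m, and none otherwise.
2 | 172, and φ(2) = 2 − 1 = 1.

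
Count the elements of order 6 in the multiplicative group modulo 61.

φ(61) = 61 − 1 = 60 = 2^2 · 3 · 5.
Since (Z/61Z)^× is cyclic of order 60, the number of elements of order d is φ(d) when d | 60 and 0 otherwise.
6 = 2 · 3 divides 60, and φ(6) = 2.

2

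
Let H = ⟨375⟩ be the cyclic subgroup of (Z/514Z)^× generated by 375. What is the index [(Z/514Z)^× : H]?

2

Since 375 ∈ (Z/514Z)^×, its order divides φ(514) = φ(2)·φ(257) = 1·256 = 256 = 2^8.
Divisors of 256: 1, 2, 4, 8, 16, 32, 64, 128, 256.
Compute 375^d (mod 514) for the divisors d until we hit 1:
375^1 ≡ 375
375^2 ≡ 303
375^4 ≡ 317
375^8 ≡ 259
375^16 ≡ 261
375^32 ≡ 273
375^64 ≡ 513
375^128 ≡ 1
The order of 375 is 128, so the subgroup it generates has 128 elements.
[(Z/514Z)^× : ⟨375⟩] = 256/128 = 2.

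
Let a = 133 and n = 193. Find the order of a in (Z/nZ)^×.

64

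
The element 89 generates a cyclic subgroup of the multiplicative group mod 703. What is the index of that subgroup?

18

ord(89) | φ(703) = φ(19·37) = (19−1)·(37−1) = 18·36 = 648 = 2^3 · 3^4.
Divisors of 648: 1, 2, 3, 4, 6, 8, 9, 12, 18, 24, 27, 36, 54, 72, 81, 108, 162, 216, 324, 648.
Check 89^d mod 703 for each divisor in increasing order:
89^1 ≡ 89
89^2 ≡ 188
89^3 ≡ 563
89^4 ≡ 194
89^6 ≡ 619
89^8 ≡ 377
89^9 ≡ 512
89^12 ≡ 26
89^18 ≡ 628
89^24 ≡ 676
89^27 ≡ 265
89^36 ≡ 1
Thus |⟨89⟩| = ord(89) = 36.
[(Z/703Z)^× : ⟨89⟩] = 648/36 = 18.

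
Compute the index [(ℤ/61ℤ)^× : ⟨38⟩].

3

The order of 38 must divide φ(61) = 61 − 1 = 60 = 2^2 · 3 · 5.
Divisors of 60: 1, 2, 3, 4, 5, 6, 10, 12, 15, 20, 30, 60.
Compute 38^d (mod 61) for the divisors d until we hit 1:
38^1 ≡ 38
38^2 ≡ 41
38^3 ≡ 33
38^4 ≡ 34
38^5 ≡ 11
38^6 ≡ 52
38^10 ≡ 60
38^12 ≡ 20
38^15 ≡ 50
38^20 ≡ 1
Thus |⟨38⟩| = ord(38) = 20.
The index is φ(61) / ord(38) = 60 / 20 = 3.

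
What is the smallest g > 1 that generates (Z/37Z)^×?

2

φ(37) = 37 − 1 = 36 = 2^2 · 3^2.
g is a primitive root iff g^(36/q) ≢ 1 (mod 37) for each prime q ∈ {2, 3}.
g = 2: 2^18 ≡ 36; 2^12 ≡ 26 — none is 1, so 2 is a primitive root.
Hence the least primitive root of 37 is 2.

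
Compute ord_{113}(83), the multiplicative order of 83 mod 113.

14

By Lagrange's theorem, ord_113(83) divides φ(113) = 113 − 1 = 112 = 2^4 · 7.
Divisors of 112: 1, 2, 4, 7, 8, 14, 16, 28, 56, 112.
Check 83^d mod 113 for each divisor in increasing order:
83^1 ≡ 83
83^2 ≡ 109
83^4 ≡ 16
83^7 ≡ 112
83^8 ≡ 30
83^14 ≡ 1
Hence ord(83) = 14.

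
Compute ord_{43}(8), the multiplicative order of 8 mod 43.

14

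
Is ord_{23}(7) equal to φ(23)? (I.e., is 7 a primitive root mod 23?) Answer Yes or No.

Yes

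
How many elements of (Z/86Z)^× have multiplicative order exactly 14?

φ(86) = φ(2)·φ(43) = 1·42 = 42 = 2 · 3 · 7.
In a cyclic group of order 42, there are φ(d) elements of order d for each divisor d of 42, and zero for non-divisors.
14 = 2 · 7 divides 42, and φ(14) = 6.

6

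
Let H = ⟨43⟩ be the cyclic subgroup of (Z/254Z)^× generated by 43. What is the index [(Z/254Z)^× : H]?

1

The order of 43 must divide φ(254) = φ(2)·φ(127) = 1·126 = 126 = 2 · 3^2 · 7.
Divisors of 126: 1, 2, 3, 6, 7, 9, 14, 18, 21, 42, 63, 126.
Compute 43^d (mod 254) for the divisors d until we hit 1:
43^1 ≡ 43 (mod 254)
43^2 ≡ 71 (mod 254)
43^3 ≡ 5 (mod 254)
43^6 ≡ 25 (mod 254)
43^7 ≡ 59 (mod 254)
43^9 ≡ 125 (mod 254)
43^14 ≡ 179 (mod 254)
43^18 ≡ 131 (mod 254)
43^21 ≡ 147 (mod 254)
43^42 ≡ 19 (mod 254)
43^63 ≡ 253 (mod 254)
43^126 ≡ 1 (mod 254) ✓
So ord_254(43) = 126, hence |⟨43⟩| = 126.
The index is φ(254) / ord(43) = 126 / 126 = 1.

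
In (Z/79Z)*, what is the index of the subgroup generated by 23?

By Lagrange's theorem, ord_79(23) divides φ(79) = 79 − 1 = 78 = 2 · 3 · 13.
Divisors of 78: 1, 2, 3, 6, 13, 26, 39, 78.
Check 23^d mod 79 for each divisor in increasing order:
23^1 ≡ 23
23^2 ≡ 55
23^3 ≡ 1
Thus |⟨23⟩| = ord(23) = 3.
[(Z/79Z)^× : ⟨23⟩] = 78/3 = 26.

26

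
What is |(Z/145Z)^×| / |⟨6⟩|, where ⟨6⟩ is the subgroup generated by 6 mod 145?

8

By Lagrange's theorem, ord_145(6) divides φ(145) = φ(5·29) = (5−1)·(29−1) = 4·28 = 112 = 2^4 · 7.
Divisors of 112: 1, 2, 4, 7, 8, 14, 16, 28, 56, 112.
Evaluate successive powers at the divisors of 112:
6^1 ≡ 6 (mod 145)
6^2 ≡ 36 (mod 145)
6^4 ≡ 136 (mod 145)
6^7 ≡ 86 (mod 145)
6^8 ≡ 81 (mod 145)
6^14 ≡ 1 (mod 145) ✓
The order of 6 is 14, so the subgroup it generates has 14 elements.
Index = |(Z/145Z)^×| / |⟨6⟩| = 112 / 14 = 8.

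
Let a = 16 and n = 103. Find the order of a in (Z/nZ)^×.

ord(16) | φ(103) = 103 − 1 = 102 = 2 · 3 · 17.
Divisors of 102: 1, 2, 3, 6, 17, 34, 51, 102.
Compute 16^d (mod 103) for the divisors d until we hit 1:
16^1 ≡ 16 (mod 103)
16^2 ≡ 50 (mod 103)
16^3 ≡ 79 (mod 103)
16^6 ≡ 61 (mod 103)
16^17 ≡ 56 (mod 103)
16^34 ≡ 46 (mod 103)
16^51 ≡ 1 (mod 103) ✓
The smallest such exponent is 51, so the order of 16 is 51.

51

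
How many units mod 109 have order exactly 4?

φ(109) = 109 − 1 = 108 = 2^2 · 3^3.
Since (Z/109Z)^× is cyclic of order 108, the number of elements of order d is φ(d) when d | 108 and 0 otherwise.
4 = 2^2 divides 108, and φ(4) = 2.

2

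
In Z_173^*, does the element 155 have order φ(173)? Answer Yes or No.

Yes

φ(173) = 173 − 1 = 172 = 2^2 · 43.
Test 155^(172/q) mod 173 for each prime factor q of 172:
155^86 ≡ 172 (mod 173)  [q = 2: ≢ 1 ✓]
155^4 ≡ 138 (mod 173)  [q = 43: ≢ 1 ✓]
None equal 1, so ord_173(155) = 172: 155 is a primitive root.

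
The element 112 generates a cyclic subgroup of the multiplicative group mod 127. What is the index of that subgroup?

1

The order of 112 must divide φ(127) = 127 − 1 = 126 = 2 · 3^2 · 7.
Divisors of 126: 1, 2, 3, 6, 7, 9, 14, 18, 21, 42, 63, 126.
Evaluate successive powers at the divisors of 126:
112^1 ≡ 112
112^2 ≡ 98
112^3 ≡ 54
112^6 ≡ 122
112^7 ≡ 75
112^9 ≡ 111
112^14 ≡ 37
112^18 ≡ 2
112^21 ≡ 108
112^42 ≡ 107
112^63 ≡ 126
112^126 ≡ 1
So ord_127(112) = 126, hence |⟨112⟩| = 126.
The index is φ(127) / ord(112) = 126 / 126 = 1.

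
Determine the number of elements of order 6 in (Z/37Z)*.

2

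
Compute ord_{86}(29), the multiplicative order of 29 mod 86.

42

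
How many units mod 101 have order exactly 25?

φ(101) = 101 − 1 = 100 = 2^2 · 5^2.
In a cyclic group of order 100, there are φ(d) elements of order d for each divisor d of 100, and zero for non-divisors.
25 = 5^2 divides 100, and φ(25) = 20.

20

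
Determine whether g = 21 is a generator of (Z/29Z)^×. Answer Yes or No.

φ(29) = 29 − 1 = 28 = 2^2 · 7.
Test 21^(28/q) mod 29 for each prime factor q of 28:
21^14 ≡ 28 (mod 29)  [q = 2: ≢ 1 ✓]
21^4 ≡ 7 (mod 29)  [q = 7: ≢ 1 ✓]
Every test exponent gives a nontrivial residue, hence 21 generates the full group.

Yes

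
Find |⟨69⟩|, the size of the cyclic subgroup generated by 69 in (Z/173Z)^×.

By Lagrange's theorem, ord_173(69) divides φ(173) = 173 − 1 = 172 = 2^2 · 43.
Divisors of 172: 1, 2, 4, 43, 86, 172.
Test each divisor d:
69^1 ≡ 69
69^2 ≡ 90
69^4 ≡ 142
69^43 ≡ 93
69^86 ≡ 172
69^172 ≡ 1
Hence ord(69) = 172.

172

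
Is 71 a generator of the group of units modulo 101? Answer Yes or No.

No

φ(101) = 101 − 1 = 100 = 2^2 · 5^2.
An element g generates (Z/101Z)^× iff g^(100/q) ≢ 1 (mod 101) for each prime q ∈ {2, 5}.
71^50 ≡ 1 (mod 101)  [q = 2: ≡ 1 ✗]
71^20 ≡ 84 (mod 101)  [q = 5: ≢ 1 ✓]
Since 71^50 ≡ 1, the order of 71 divides 50 < 100, so 71 is not a primitive root.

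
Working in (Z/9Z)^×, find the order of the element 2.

6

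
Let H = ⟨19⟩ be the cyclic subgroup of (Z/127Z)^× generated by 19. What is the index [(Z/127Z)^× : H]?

42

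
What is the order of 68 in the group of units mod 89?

ord(68) | φ(89) = 89 − 1 = 88 = 2^3 · 11.
Divisors of 88: 1, 2, 4, 8, 11, 22, 44, 88.
Check 68^d mod 89 for each divisor in increasing order:
68^1 ≡ 68 (mod 89)
68^2 ≡ 85 (mod 89)
68^4 ≡ 16 (mod 89)
68^8 ≡ 78 (mod 89)
68^11 ≡ 55 (mod 89)
68^22 ≡ 88 (mod 89)
68^44 ≡ 1 (mod 89) ✓
Therefore the multiplicative order of 68 modulo 89 is 44.

44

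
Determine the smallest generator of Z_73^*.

φ(73) = 73 − 1 = 72 = 2^3 · 3^2.
g is a primitive root iff g^(72/q) ≢ 1 (mod 73) for each prime q ∈ {2, 3}.
g = 2: 2^36 ≡ 1 — hits 1, so not a primitive root.
g = 3: 3^36 ≡ 1 — hits 1, so not a primitive root.
g = 4: 4^36 ≡ 1 — hits 1, so not a primitive root.
g = 5: 5^36 ≡ 72; 5^24 ≡ 8 — none is 1, so 5 is a primitive root.
The smallest primitive root modulo 73 is 5.

5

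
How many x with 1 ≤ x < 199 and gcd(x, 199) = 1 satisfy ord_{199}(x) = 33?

φ(199) = 199 − 1 = 198 = 2 · 3^2 · 11.
Since (Z/199Z)^× is cyclic of order 198, the number of elements of order d is φ(d) when d | 198 and 0 otherwise.
33 = 3 · 11 divides 198, and φ(33) = 20.

20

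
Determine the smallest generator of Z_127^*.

3

φ(127) = 127 − 1 = 126 = 2 · 3^2 · 7.
Test candidates g = 2, 3, … against the prime factors q ∈ {2, 3, 7} of φ(127): g is a generator iff g^(126/q) ≢ 1 for every such q.
g = 2: 2^63 ≡ 1 — hits 1, so not a primitive root.
g = 3: 3^63 ≡ 126; 3^42 ≡ 107; 3^18 ≡ 4 — none is 1, so 3 is a primitive root.
So 3 is the smallest generator of (Z/127Z)^×.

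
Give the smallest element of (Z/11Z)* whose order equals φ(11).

φ(11) = 11 − 1 = 10 = 2 · 5.
g is a primitive root iff g^(10/q) ≢ 1 (mod 11) for each prime q ∈ {2, 5}.
g = 2: 2^5 ≡ 10; 2^2 ≡ 4 — none is 1, so 2 is a primitive root.
The smallest primitive root modulo 11 is 2.

2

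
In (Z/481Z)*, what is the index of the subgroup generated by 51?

36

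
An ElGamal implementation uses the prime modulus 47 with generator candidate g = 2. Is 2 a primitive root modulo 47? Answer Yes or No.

φ(47) = 47 − 1 = 46 = 2 · 23.
An element g generates (Z/47Z)^× iff g^(46/q) ≢ 1 (mod 47) for each prime q ∈ {2, 23}.
2^23 ≡ 1 (mod 47)  [q = 2: ≡ 1 ✗]
2^2 ≡ 4 (mod 47)  [q = 23: ≢ 1 ✓]
Since 2^23 ≡ 1, the order of 2 divides 23 < 46, so 2 is not a primitive root.

No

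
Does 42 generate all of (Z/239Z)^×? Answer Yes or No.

Yes

φ(239) = 239 − 1 = 238 = 2 · 7 · 17.
An element g generates (Z/239Z)^× iff g^(238/q) ≢ 1 (mod 239) for each prime q ∈ {2, 7, 17}.
42^119 ≡ 238 (mod 239)  [q = 2: ≢ 1 ✓]
42^34 ≡ 24 (mod 239)  [q = 7: ≢ 1 ✓]
42^14 ≡ 22 (mod 239)  [q = 17: ≢ 1 ✓]
None equal 1, so ord_239(42) = 238: 42 is a primitive root.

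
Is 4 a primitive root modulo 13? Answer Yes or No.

φ(13) = 13 − 1 = 12 = 2^2 · 3.
Test 4^(12/q) mod 13 for each prime factor q of 12:
4^6 ≡ 1 (mod 13)  [q = 2: ≡ 1 ✗]
4^4 ≡ 9 (mod 13)  [q = 3: ≢ 1 ✓]
Since 4^6 ≡ 1, the order of 4 divides 6 < 12, so 4 is not a primitive root.

No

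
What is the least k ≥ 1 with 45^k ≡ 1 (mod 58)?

ord(45) | φ(58) = φ(2)·φ(29) = 1·28 = 28 = 2^2 · 7.
Divisors of 28: 1, 2, 4, 7, 14, 28.
Compute 45^d (mod 58) for the divisors d until we hit 1:
45^1 ≡ 45
45^2 ≡ 53
45^4 ≡ 25
45^7 ≡ 1
The smallest such exponent is 7, so the order of 45 is 7.

7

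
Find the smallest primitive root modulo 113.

3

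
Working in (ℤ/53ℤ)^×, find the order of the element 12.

The order of 12 must divide φ(53) = 53 − 1 = 52 = 2^2 · 13.
Divisors of 52: 1, 2, 4, 13, 26, 52.
Check 12^d mod 53 for each divisor in increasing order:
12^1 ≡ 12
12^2 ≡ 38
12^4 ≡ 13
12^13 ≡ 23
12^26 ≡ 52
12^52 ≡ 1
Hence ord(12) = 52.

52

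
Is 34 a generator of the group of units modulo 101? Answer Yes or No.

Yes

φ(101) = 101 − 1 = 100 = 2^2 · 5^2.
34 is a primitive root mod 101 iff 34^(φ(101)/q) ≢ 1 for every prime q | φ(101), i.e. q ∈ {2, 5}.
34^50 ≡ 100 (mod 101)  [q = 2: ≢ 1 ✓]
34^20 ≡ 95 (mod 101)  [q = 5: ≢ 1 ✓]
None equal 1, so ord_101(34) = 100: 34 is a primitive root.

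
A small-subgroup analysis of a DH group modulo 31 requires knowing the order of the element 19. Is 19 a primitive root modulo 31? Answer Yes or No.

φ(31) = 31 − 1 = 30 = 2 · 3 · 5.
Test 19^(30/q) mod 31 for each prime factor q of 30:
19^15 ≡ 1 (mod 31)  [q = 2: ≡ 1 ✗]
19^10 ≡ 25 (mod 31)  [q = 3: ≢ 1 ✓]
19^6 ≡ 2 (mod 31)  [q = 5: ≢ 1 ✓]
19^15 ≡ 1 shows ord(19) | 15, strictly less than φ(31); not a primitive root.

No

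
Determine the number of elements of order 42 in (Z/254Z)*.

φ(254) = φ(2)·φ(127) = 1·126 = 126 = 2 · 3^2 · 7.
Since (Z/254Z)^× is cyclic of order 126, the number of elements of order d is φ(d) when d | 126 and 0 otherwise.
42 = 2 · 3 · 7 divides 126, and φ(42) = 12.

12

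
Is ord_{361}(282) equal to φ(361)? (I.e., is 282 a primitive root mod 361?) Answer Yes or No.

No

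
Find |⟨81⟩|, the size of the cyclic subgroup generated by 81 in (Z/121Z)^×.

5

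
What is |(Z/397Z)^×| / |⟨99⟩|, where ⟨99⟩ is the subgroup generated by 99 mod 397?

36

Since 99 ∈ (Z/397Z)^×, its order divides φ(397) = 397 − 1 = 396 = 2^2 · 3^2 · 11.
Divisors of 396: 1, 2, 3, 4, 6, 9, 11, 12, 18, 22, 33, 36, 44, 66, 99, 132, 198, 396.
Compute 99^d (mod 397) for the divisors d until we hit 1:
99^1 ≡ 99 (mod 397)
99^2 ≡ 273 (mod 397)
99^3 ≡ 31 (mod 397)
99^4 ≡ 290 (mod 397)
99^6 ≡ 167 (mod 397)
99^9 ≡ 16 (mod 397)
99^11 ≡ 1 (mod 397) ✓
So ord_397(99) = 11, hence |⟨99⟩| = 11.
[(Z/397Z)^× : ⟨99⟩] = 396/11 = 36.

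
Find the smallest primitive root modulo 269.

φ(269) = 269 − 1 = 268 = 2^2 · 67.
g is a primitive root iff g^(268/q) ≢ 1 (mod 269) for each prime q ∈ {2, 67}.
g = 2: 2^134 ≡ 268; 2^4 ≡ 16 — none is 1, so 2 is a primitive root.
Hence the least primitive root of 269 is 2.

2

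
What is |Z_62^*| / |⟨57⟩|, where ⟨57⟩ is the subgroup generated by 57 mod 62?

5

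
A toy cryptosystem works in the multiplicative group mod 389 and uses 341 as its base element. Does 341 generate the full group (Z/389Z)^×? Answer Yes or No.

Yes

φ(389) = 389 − 1 = 388 = 2^2 · 97.
Test 341^(388/q) mod 389 for each prime factor q of 388:
341^194 ≡ 388 (mod 389)  [q = 2: ≢ 1 ✓]
341^4 ≡ 122 (mod 389)  [q = 97: ≢ 1 ✓]
All checks pass, so 341 has order 388 and is a primitive root modulo 389.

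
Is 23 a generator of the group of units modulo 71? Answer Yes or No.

φ(71) = 71 − 1 = 70 = 2 · 5 · 7.
It suffices to check that the order of 23 is not a proper divisor of 70: compute 23^(70/q) for q ∈ {2, 5, 7}.
23^35 ≡ 70 (mod 71)  [q = 2: ≢ 1 ✓]
23^14 ≡ 1 (mod 71)  [q = 5: ≡ 1 ✗]
23^10 ≡ 45 (mod 71)  [q = 7: ≢ 1 ✓]
The check at q = 5 fails, so 23 generates a proper subgroup.

No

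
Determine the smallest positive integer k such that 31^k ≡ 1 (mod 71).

Since 31 ∈ (Z/71Z)^×, its order divides φ(71) = 71 − 1 = 70 = 2 · 5 · 7.
Divisors of 70: 1, 2, 5, 7, 10, 14, 35, 70.
Evaluate successive powers at the divisors of 70:
31^1 ≡ 31 (mod 71)
31^2 ≡ 38 (mod 71)
31^5 ≡ 34 (mod 71)
31^7 ≡ 14 (mod 71)
31^10 ≡ 20 (mod 71)
31^14 ≡ 54 (mod 71)
31^35 ≡ 70 (mod 71)
31^70 ≡ 1 (mod 71) ✓
So ord_71(31) = 70.

70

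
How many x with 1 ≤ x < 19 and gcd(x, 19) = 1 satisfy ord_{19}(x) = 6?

2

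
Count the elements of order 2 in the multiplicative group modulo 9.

1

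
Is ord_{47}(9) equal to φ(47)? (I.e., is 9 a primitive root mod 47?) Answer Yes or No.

No

φ(47) = 47 − 1 = 46 = 2 · 23.
Test 9^(46/q) mod 47 for each prime factor q of 46:
9^23 ≡ 1 (mod 47)  [q = 2: ≡ 1 ✗]
9^2 ≡ 34 (mod 47)  [q = 23: ≢ 1 ✓]
The check at q = 2 fails, so 9 generates a proper subgroup.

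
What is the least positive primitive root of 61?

φ(61) = 61 − 1 = 60 = 2^2 · 3 · 5.
Test candidates g = 2, 3, … against the prime factors q ∈ {2, 3, 5} of φ(61): g is a generator iff g^(60/q) ≢ 1 for every such q.
g = 2: 2^30 ≡ 60; 2^20 ≡ 47; 2^12 ≡ 9 — none is 1, so 2 is a primitive root.
So 2 is the smallest generator of (Z/61Z)^×.

2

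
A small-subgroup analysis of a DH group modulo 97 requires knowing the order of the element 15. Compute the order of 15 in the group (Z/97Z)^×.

96

The order of 15 must divide φ(97) = 97 − 1 = 96 = 2^5 · 3.
Divisors of 96: 1, 2, 3, 4, 6, 8, 12, 16, 24, 32, 48, 96.
Evaluate successive powers at the divisors of 96:
15^1 ≡ 15
15^2 ≡ 31
15^3 ≡ 77
15^4 ≡ 88
15^6 ≡ 12
15^8 ≡ 81
15^12 ≡ 47
15^16 ≡ 62
15^24 ≡ 75
15^32 ≡ 61
15^48 ≡ 96
15^96 ≡ 1
Hence ord(15) = 96.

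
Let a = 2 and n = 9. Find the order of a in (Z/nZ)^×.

6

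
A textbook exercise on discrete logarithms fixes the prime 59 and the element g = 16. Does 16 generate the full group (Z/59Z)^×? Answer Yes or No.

φ(59) = 59 − 1 = 58 = 2 · 29.
16 is a primitive root mod 59 iff 16^(φ(59)/q) ≢ 1 for every prime q | φ(59), i.e. q ∈ {2, 29}.
16^29 ≡ 1 (mod 59)  [q = 2: ≡ 1 ✗]
16^2 ≡ 20 (mod 59)  [q = 29: ≢ 1 ✓]
The check at q = 2 fails, so 16 generates a proper subgroup.

No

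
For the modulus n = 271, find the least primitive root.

6

φ(271) = 271 − 1 = 270 = 2 · 3^3 · 5.
g is a primitive root iff g^(270/q) ≢ 1 (mod 271) for each prime q ∈ {2, 3, 5}.
g = 2: 2^135 ≡ 1 — hits 1, so not a primitive root.
g = 3: 3^135 ≡ 270; 3^90 ≡ 1 — hits 1, so not a primitive root.
g = 4: 4^135 ≡ 1 — hits 1, so not a primitive root.
g = 5: 5^135 ≡ 1 — hits 1, so not a primitive root.
g = 6: 6^135 ≡ 270; 6^90 ≡ 242; 6^54 ≡ 10 — none is 1, so 6 is a primitive root.
The smallest primitive root modulo 271 is 6.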